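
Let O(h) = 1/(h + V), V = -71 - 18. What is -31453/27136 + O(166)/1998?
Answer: -2419445551/2087382528 ≈ -1.1591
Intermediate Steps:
V = -89
O(h) = 1/(-89 + h) (O(h) = 1/(h - 89) = 1/(-89 + h))
-31453/27136 + O(166)/1998 = -31453/27136 + 1/((-89 + 166)*1998) = -31453*1/27136 + (1/1998)/77 = -31453/27136 + (1/77)*(1/1998) = -31453/27136 + 1/153846 = -2419445551/2087382528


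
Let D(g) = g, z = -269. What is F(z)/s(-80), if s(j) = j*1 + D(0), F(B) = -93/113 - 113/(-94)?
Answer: -4027/849760 ≈ -0.0047390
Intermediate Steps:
F(B) = 4027/10622 (F(B) = -93*1/113 - 113*(-1/94) = -93/113 + 113/94 = 4027/10622)
s(j) = j (s(j) = j*1 + 0 = j + 0 = j)
F(z)/s(-80) = (4027/10622)/(-80) = (4027/10622)*(-1/80) = -4027/849760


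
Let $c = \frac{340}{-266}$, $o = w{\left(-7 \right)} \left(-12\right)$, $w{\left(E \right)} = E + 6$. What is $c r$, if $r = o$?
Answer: $- \frac{2040}{133} \approx -15.338$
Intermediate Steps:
$w{\left(E \right)} = 6 + E$
$o = 12$ ($o = \left(6 - 7\right) \left(-12\right) = \left(-1\right) \left(-12\right) = 12$)
$r = 12$
$c = - \frac{170}{133}$ ($c = 340 \left(- \frac{1}{266}\right) = - \frac{170}{133} \approx -1.2782$)
$c r = \left(- \frac{170}{133}\right) 12 = - \frac{2040}{133}$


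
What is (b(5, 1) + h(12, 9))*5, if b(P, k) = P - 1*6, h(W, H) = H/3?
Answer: 10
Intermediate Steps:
h(W, H) = H/3 (h(W, H) = H*(1/3) = H/3)
b(P, k) = -6 + P (b(P, k) = P - 6 = -6 + P)
(b(5, 1) + h(12, 9))*5 = ((-6 + 5) + (1/3)*9)*5 = (-1 + 3)*5 = 2*5 = 10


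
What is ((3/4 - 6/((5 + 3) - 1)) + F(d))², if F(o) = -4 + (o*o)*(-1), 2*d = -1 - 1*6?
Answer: 52441/196 ≈ 267.56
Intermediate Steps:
d = -7/2 (d = (-1 - 1*6)/2 = (-1 - 6)/2 = (½)*(-7) = -7/2 ≈ -3.5000)
F(o) = -4 - o² (F(o) = -4 + o²*(-1) = -4 - o²)
((3/4 - 6/((5 + 3) - 1)) + F(d))² = ((3/4 - 6/((5 + 3) - 1)) + (-4 - (-7/2)²))² = ((3*(¼) - 6/(8 - 1)) + (-4 - 1*49/4))² = ((¾ - 6/7) + (-4 - 49/4))² = ((¾ - 6*⅐) - 65/4)² = ((¾ - 6/7) - 65/4)² = (-3/28 - 65/4)² = (-229/14)² = 52441/196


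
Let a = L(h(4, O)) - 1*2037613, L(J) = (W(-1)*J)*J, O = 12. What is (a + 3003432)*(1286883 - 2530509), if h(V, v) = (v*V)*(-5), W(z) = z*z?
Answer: -1272750477294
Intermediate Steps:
W(z) = z**2
h(V, v) = -5*V*v (h(V, v) = (V*v)*(-5) = -5*V*v)
L(J) = J**2 (L(J) = ((-1)**2*J)*J = (1*J)*J = J*J = J**2)
a = -1980013 (a = (-5*4*12)**2 - 1*2037613 = (-240)**2 - 2037613 = 57600 - 2037613 = -1980013)
(a + 3003432)*(1286883 - 2530509) = (-1980013 + 3003432)*(1286883 - 2530509) = 1023419*(-1243626) = -1272750477294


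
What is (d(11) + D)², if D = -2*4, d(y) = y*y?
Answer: 12769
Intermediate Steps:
d(y) = y²
D = -8
(d(11) + D)² = (11² - 8)² = (121 - 8)² = 113² = 12769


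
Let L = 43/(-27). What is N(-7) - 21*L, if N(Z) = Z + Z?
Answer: 175/9 ≈ 19.444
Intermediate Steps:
L = -43/27 (L = 43*(-1/27) = -43/27 ≈ -1.5926)
N(Z) = 2*Z
N(-7) - 21*L = 2*(-7) - 21*(-43/27) = -14 + 301/9 = 175/9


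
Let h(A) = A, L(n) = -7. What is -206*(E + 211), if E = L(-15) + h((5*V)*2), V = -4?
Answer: -33784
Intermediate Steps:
E = -47 (E = -7 + (5*(-4))*2 = -7 - 20*2 = -7 - 40 = -47)
-206*(E + 211) = -206*(-47 + 211) = -206*164 = -33784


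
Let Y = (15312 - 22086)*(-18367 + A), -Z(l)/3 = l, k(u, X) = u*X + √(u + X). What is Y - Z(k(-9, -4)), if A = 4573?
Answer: 93440664 + 3*I*√13 ≈ 9.3441e+7 + 10.817*I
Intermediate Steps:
k(u, X) = √(X + u) + X*u (k(u, X) = X*u + √(X + u) = √(X + u) + X*u)
Z(l) = -3*l
Y = 93440556 (Y = (15312 - 22086)*(-18367 + 4573) = -6774*(-13794) = 93440556)
Y - Z(k(-9, -4)) = 93440556 - (-3)*(√(-4 - 9) - 4*(-9)) = 93440556 - (-3)*(√(-13) + 36) = 93440556 - (-3)*(I*√13 + 36) = 93440556 - (-3)*(36 + I*√13) = 93440556 - (-108 - 3*I*√13) = 93440556 + (108 + 3*I*√13) = 93440664 + 3*I*√13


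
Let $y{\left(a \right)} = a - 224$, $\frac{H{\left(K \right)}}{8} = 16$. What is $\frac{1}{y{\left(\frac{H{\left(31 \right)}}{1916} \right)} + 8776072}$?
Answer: $\frac{479}{4203631224} \approx 1.1395 \cdot 10^{-7}$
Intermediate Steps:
$H{\left(K \right)} = 128$ ($H{\left(K \right)} = 8 \cdot 16 = 128$)
$y{\left(a \right)} = -224 + a$
$\frac{1}{y{\left(\frac{H{\left(31 \right)}}{1916} \right)} + 8776072} = \frac{1}{\left(-224 + \frac{128}{1916}\right) + 8776072} = \frac{1}{\left(-224 + 128 \cdot \frac{1}{1916}\right) + 8776072} = \frac{1}{\left(-224 + \frac{32}{479}\right) + 8776072} = \frac{1}{- \frac{107264}{479} + 8776072} = \frac{1}{\frac{4203631224}{479}} = \frac{479}{4203631224}$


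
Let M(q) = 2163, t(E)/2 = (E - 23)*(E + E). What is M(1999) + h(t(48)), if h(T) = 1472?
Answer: 3635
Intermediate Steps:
t(E) = 4*E*(-23 + E) (t(E) = 2*((E - 23)*(E + E)) = 2*((-23 + E)*(2*E)) = 2*(2*E*(-23 + E)) = 4*E*(-23 + E))
M(1999) + h(t(48)) = 2163 + 1472 = 3635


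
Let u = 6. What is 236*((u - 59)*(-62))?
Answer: 775496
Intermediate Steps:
236*((u - 59)*(-62)) = 236*((6 - 59)*(-62)) = 236*(-53*(-62)) = 236*3286 = 775496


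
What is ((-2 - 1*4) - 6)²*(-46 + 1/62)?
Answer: -205272/31 ≈ -6621.7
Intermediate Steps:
((-2 - 1*4) - 6)²*(-46 + 1/62) = ((-2 - 4) - 6)²*(-46 + 1/62) = (-6 - 6)²*(-2851/62) = (-12)²*(-2851/62) = 144*(-2851/62) = -205272/31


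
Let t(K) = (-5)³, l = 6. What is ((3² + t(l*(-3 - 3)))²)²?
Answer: 181063936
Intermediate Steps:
t(K) = -125
((3² + t(l*(-3 - 3)))²)² = ((3² - 125)²)² = ((9 - 125)²)² = ((-116)²)² = 13456² = 181063936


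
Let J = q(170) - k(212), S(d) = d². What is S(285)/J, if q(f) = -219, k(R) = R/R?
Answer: -16245/44 ≈ -369.20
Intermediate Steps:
k(R) = 1
J = -220 (J = -219 - 1*1 = -219 - 1 = -220)
S(285)/J = 285²/(-220) = 81225*(-1/220) = -16245/44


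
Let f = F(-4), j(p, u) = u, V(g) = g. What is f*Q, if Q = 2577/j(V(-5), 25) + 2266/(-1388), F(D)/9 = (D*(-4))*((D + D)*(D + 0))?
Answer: 4055300352/8675 ≈ 4.6747e+5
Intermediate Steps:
F(D) = -72*D³ (F(D) = 9*((D*(-4))*((D + D)*(D + 0))) = 9*((-4*D)*((2*D)*D)) = 9*((-4*D)*(2*D²)) = 9*(-8*D³) = -72*D³)
f = 4608 (f = -72*(-4)³ = -72*(-64) = 4608)
Q = 1760113/17350 (Q = 2577/25 + 2266/(-1388) = 2577*(1/25) + 2266*(-1/1388) = 2577/25 - 1133/694 = 1760113/17350 ≈ 101.45)
f*Q = 4608*(1760113/17350) = 4055300352/8675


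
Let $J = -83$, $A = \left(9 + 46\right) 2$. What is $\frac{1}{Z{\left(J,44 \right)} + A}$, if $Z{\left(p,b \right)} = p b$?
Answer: $- \frac{1}{3542} \approx -0.00028233$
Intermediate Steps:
$A = 110$ ($A = 55 \cdot 2 = 110$)
$Z{\left(p,b \right)} = b p$
$\frac{1}{Z{\left(J,44 \right)} + A} = \frac{1}{44 \left(-83\right) + 110} = \frac{1}{-3652 + 110} = \frac{1}{-3542} = - \frac{1}{3542}$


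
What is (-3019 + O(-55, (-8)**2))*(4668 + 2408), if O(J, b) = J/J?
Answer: -21355368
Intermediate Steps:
O(J, b) = 1
(-3019 + O(-55, (-8)**2))*(4668 + 2408) = (-3019 + 1)*(4668 + 2408) = -3018*7076 = -21355368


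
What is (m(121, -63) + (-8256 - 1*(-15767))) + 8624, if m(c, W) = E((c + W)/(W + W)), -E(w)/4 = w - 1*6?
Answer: 1018133/63 ≈ 16161.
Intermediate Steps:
E(w) = 24 - 4*w (E(w) = -4*(w - 1*6) = -4*(w - 6) = -4*(-6 + w) = 24 - 4*w)
m(c, W) = 24 - 2*(W + c)/W (m(c, W) = 24 - 4*(c + W)/(W + W) = 24 - 4*(W + c)/(2*W) = 24 - 4*(W + c)*1/(2*W) = 24 - 2*(W + c)/W)
(m(121, -63) + (-8256 - 1*(-15767))) + 8624 = ((22 - 2*121/(-63)) + (-8256 - 1*(-15767))) + 8624 = ((22 - 2*121*(-1/63)) + (-8256 + 15767)) + 8624 = ((22 + 242/63) + 7511) + 8624 = (1628/63 + 7511) + 8624 = 474821/63 + 8624 = 1018133/63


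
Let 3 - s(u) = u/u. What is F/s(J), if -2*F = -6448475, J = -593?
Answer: 6448475/4 ≈ 1.6121e+6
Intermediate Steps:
F = 6448475/2 (F = -½*(-6448475) = 6448475/2 ≈ 3.2242e+6)
s(u) = 2 (s(u) = 3 - u/u = 3 - 1*1 = 3 - 1 = 2)
F/s(J) = (6448475/2)/2 = (6448475/2)*(½) = 6448475/4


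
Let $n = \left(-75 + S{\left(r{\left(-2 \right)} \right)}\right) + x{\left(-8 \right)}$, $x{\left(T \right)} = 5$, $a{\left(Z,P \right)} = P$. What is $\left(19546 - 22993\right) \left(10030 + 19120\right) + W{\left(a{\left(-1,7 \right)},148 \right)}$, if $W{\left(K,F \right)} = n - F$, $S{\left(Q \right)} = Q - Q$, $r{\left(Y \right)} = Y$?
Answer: $-100480268$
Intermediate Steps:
$S{\left(Q \right)} = 0$
$n = -70$ ($n = \left(-75 + 0\right) + 5 = -75 + 5 = -70$)
$W{\left(K,F \right)} = -70 - F$
$\left(19546 - 22993\right) \left(10030 + 19120\right) + W{\left(a{\left(-1,7 \right)},148 \right)} = \left(19546 - 22993\right) \left(10030 + 19120\right) - 218 = \left(-3447\right) 29150 - 218 = -100480050 - 218 = -100480268$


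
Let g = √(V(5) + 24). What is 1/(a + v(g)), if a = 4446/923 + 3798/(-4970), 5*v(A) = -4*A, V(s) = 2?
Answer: -25026435/1330703 - 4940180*√26/1330703 ≈ -37.737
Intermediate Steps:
g = √26 (g = √(2 + 24) = √26 ≈ 5.0990)
v(A) = -4*A/5 (v(A) = (-4*A)/5 = -4*A/5)
a = 10071/2485 (a = 4446*(1/923) + 3798*(-1/4970) = 342/71 - 1899/2485 = 10071/2485 ≈ 4.0527)
1/(a + v(g)) = 1/(10071/2485 - 4*√26/5)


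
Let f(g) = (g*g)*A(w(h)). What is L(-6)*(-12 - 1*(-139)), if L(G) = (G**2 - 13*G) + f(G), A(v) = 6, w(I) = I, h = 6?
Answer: 41910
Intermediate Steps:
f(g) = 6*g**2 (f(g) = (g*g)*6 = g**2*6 = 6*g**2)
L(G) = -13*G + 7*G**2 (L(G) = (G**2 - 13*G) + 6*G**2 = -13*G + 7*G**2)
L(-6)*(-12 - 1*(-139)) = (-6*(-13 + 7*(-6)))*(-12 - 1*(-139)) = (-6*(-13 - 42))*(-12 + 139) = -6*(-55)*127 = 330*127 = 41910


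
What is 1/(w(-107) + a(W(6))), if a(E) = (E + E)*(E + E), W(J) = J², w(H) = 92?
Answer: 1/5276 ≈ 0.00018954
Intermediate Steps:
a(E) = 4*E² (a(E) = (2*E)*(2*E) = 4*E²)
1/(w(-107) + a(W(6))) = 1/(92 + 4*(6²)²) = 1/(92 + 4*36²) = 1/(92 + 4*1296) = 1/(92 + 5184) = 1/5276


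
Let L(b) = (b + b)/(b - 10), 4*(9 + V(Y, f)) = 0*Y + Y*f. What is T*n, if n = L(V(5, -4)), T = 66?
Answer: 77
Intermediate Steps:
V(Y, f) = -9 + Y*f/4 (V(Y, f) = -9 + (0*Y + Y*f)/4 = -9 + (0 + Y*f)/4 = -9 + (Y*f)/4 = -9 + Y*f/4)
L(b) = 2*b/(-10 + b) (L(b) = (2*b)/(-10 + b) = 2*b/(-10 + b))
n = 7/6 (n = 2*(-9 + (1/4)*5*(-4))/(-10 + (-9 + (1/4)*5*(-4))) = 2*(-9 - 5)/(-10 + (-9 - 5)) = 2*(-14)/(-10 - 14) = 2*(-14)/(-24) = 2*(-14)*(-1/24) = 7/6 ≈ 1.1667)
T*n = 66*(7/6) = 77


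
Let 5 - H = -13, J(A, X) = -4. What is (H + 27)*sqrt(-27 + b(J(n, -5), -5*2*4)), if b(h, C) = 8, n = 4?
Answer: 45*I*sqrt(19) ≈ 196.15*I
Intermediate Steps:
H = 18 (H = 5 - 1*(-13) = 5 + 13 = 18)
(H + 27)*sqrt(-27 + b(J(n, -5), -5*2*4)) = (18 + 27)*sqrt(-27 + 8) = 45*sqrt(-19) = 45*(I*sqrt(19)) = 45*I*sqrt(19)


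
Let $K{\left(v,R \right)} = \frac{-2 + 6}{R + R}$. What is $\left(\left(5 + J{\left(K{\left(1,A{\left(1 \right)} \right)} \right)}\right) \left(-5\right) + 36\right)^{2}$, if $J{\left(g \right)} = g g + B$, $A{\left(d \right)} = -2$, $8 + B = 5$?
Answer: $441$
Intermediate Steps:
$B = -3$ ($B = -8 + 5 = -3$)
$K{\left(v,R \right)} = \frac{2}{R}$ ($K{\left(v,R \right)} = \frac{4}{2 R} = 4 \frac{1}{2 R} = \frac{2}{R}$)
$J{\left(g \right)} = -3 + g^{2}$ ($J{\left(g \right)} = g g - 3 = g^{2} - 3 = -3 + g^{2}$)
$\left(\left(5 + J{\left(K{\left(1,A{\left(1 \right)} \right)} \right)}\right) \left(-5\right) + 36\right)^{2} = \left(\left(5 - \left(3 - \left(\frac{2}{-2}\right)^{2}\right)\right) \left(-5\right) + 36\right)^{2} = \left(\left(5 - \left(3 - \left(2 \left(- \frac{1}{2}\right)\right)^{2}\right)\right) \left(-5\right) + 36\right)^{2} = \left(\left(5 - \left(3 - \left(-1\right)^{2}\right)\right) \left(-5\right) + 36\right)^{2} = \left(\left(5 + \left(-3 + 1\right)\right) \left(-5\right) + 36\right)^{2} = \left(\left(5 - 2\right) \left(-5\right) + 36\right)^{2} = \left(3 \left(-5\right) + 36\right)^{2} = \left(-15 + 36\right)^{2} = 21^{2} = 441$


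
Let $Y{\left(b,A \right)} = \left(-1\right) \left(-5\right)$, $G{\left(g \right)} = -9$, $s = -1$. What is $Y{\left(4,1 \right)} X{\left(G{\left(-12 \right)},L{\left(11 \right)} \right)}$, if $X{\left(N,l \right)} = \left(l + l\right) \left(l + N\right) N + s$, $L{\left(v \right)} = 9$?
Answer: $-5$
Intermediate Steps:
$X{\left(N,l \right)} = -1 + 2 N l \left(N + l\right)$ ($X{\left(N,l \right)} = \left(l + l\right) \left(l + N\right) N - 1 = 2 l \left(N + l\right) N - 1 = 2 N l \left(N + l\right) - 1 = -1 + 2 N l \left(N + l\right)$)
$Y{\left(b,A \right)} = 5$
$Y{\left(4,1 \right)} X{\left(G{\left(-12 \right)},L{\left(11 \right)} \right)} = 5 \left(-1 + 2 \left(-9\right) 9^{2} + 2 \cdot 9 \left(-9\right)^{2}\right) = 5 \left(-1 + 2 \left(-9\right) 81 + 2 \cdot 9 \cdot 81\right) = 5 \left(-1 - 1458 + 1458\right) = 5 \left(-1\right) = -5$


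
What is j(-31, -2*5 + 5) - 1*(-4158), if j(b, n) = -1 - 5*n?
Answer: 4182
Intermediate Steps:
j(-31, -2*5 + 5) - 1*(-4158) = (-1 - 5*(-2*5 + 5)) - 1*(-4158) = (-1 - 5*(-10 + 5)) + 4158 = (-1 - 5*(-5)) + 4158 = (-1 + 25) + 4158 = 24 + 4158 = 4182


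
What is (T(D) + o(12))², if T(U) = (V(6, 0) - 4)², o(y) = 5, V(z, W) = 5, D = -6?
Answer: 36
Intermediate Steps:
T(U) = 1 (T(U) = (5 - 4)² = 1² = 1)
(T(D) + o(12))² = (1 + 5)² = 6² = 36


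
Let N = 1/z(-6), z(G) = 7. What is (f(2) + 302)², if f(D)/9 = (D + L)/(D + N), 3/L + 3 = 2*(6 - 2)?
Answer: 61199329/625 ≈ 97919.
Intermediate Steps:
L = ⅗ (L = 3/(-3 + 2*(6 - 2)) = 3/(-3 + 2*4) = 3/(-3 + 8) = 3/5 = 3*(⅕) = ⅗ ≈ 0.60000)
N = ⅐ (N = 1/7 = ⅐ ≈ 0.14286)
f(D) = 9*(⅗ + D)/(⅐ + D) (f(D) = 9*((D + ⅗)/(D + ⅐)) = 9*((⅗ + D)/(⅐ + D)) = 9*(⅗ + D)/(⅐ + D))
(f(2) + 302)² = (63*(3 + 5*2)/(5*(1 + 7*2)) + 302)² = (63*(3 + 10)/(5*(1 + 14)) + 302)² = ((63/5)*13/15 + 302)² = ((63/5)*(1/15)*13 + 302)² = (273/25 + 302)² = (7823/25)² = 61199329/625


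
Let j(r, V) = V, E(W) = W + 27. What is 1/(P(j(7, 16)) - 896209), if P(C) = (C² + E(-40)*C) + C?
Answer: -1/896145 ≈ -1.1159e-6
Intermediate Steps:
E(W) = 27 + W
P(C) = C² - 12*C (P(C) = (C² + (27 - 40)*C) + C = (C² - 13*C) + C = C² - 12*C)
1/(P(j(7, 16)) - 896209) = 1/(16*(-12 + 16) - 896209) = 1/(16*4 - 896209) = 1/(64 - 896209) = 1/(-896145) = -1/896145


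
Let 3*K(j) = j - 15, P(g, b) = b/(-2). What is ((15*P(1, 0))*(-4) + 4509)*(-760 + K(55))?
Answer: -3366720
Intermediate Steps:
P(g, b) = -b/2 (P(g, b) = b*(-1/2) = -b/2)
K(j) = -5 + j/3 (K(j) = (j - 15)/3 = (-15 + j)/3 = -5 + j/3)
((15*P(1, 0))*(-4) + 4509)*(-760 + K(55)) = ((15*(-1/2*0))*(-4) + 4509)*(-760 + (-5 + (1/3)*55)) = ((15*0)*(-4) + 4509)*(-760 + (-5 + 55/3)) = (0*(-4) + 4509)*(-760 + 40/3) = (0 + 4509)*(-2240/3) = 4509*(-2240/3) = -3366720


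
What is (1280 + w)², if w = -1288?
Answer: 64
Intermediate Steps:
(1280 + w)² = (1280 - 1288)² = (-8)² = 64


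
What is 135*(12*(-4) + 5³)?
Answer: 10395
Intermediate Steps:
135*(12*(-4) + 5³) = 135*(-48 + 125) = 135*77 = 10395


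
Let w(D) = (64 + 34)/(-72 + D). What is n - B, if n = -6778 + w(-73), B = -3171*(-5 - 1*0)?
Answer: -3281883/145 ≈ -22634.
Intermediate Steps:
w(D) = 98/(-72 + D)
B = 15855 (B = -3171*(-5 + 0) = -3171*(-5) = 15855)
n = -982908/145 (n = -6778 + 98/(-72 - 73) = -6778 + 98/(-145) = -6778 + 98*(-1/145) = -6778 - 98/145 = -982908/145 ≈ -6778.7)
n - B = -982908/145 - 1*15855 = -982908/145 - 15855 = -3281883/145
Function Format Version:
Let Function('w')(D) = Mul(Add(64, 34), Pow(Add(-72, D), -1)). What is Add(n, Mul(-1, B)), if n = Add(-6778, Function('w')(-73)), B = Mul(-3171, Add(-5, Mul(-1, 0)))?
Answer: Rational(-3281883, 145) ≈ -22634.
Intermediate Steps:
Function('w')(D) = Mul(98, Pow(Add(-72, D), -1))
B = 15855 (B = Mul(-3171, Add(-5, 0)) = Mul(-3171, -5) = 15855)
n = Rational(-982908, 145) (n = Add(-6778, Mul(98, Pow(Add(-72, -73), -1))) = Add(-6778, Mul(98, Pow(-145, -1))) = Add(-6778, Mul(98, Rational(-1, 145))) = Add(-6778, Rational(-98, 145)) = Rational(-982908, 145) ≈ -6778.7)
Add(n, Mul(-1, B)) = Add(Rational(-982908, 145), Mul(-1, 15855)) = Add(Rational(-982908, 145), -15855) = Rational(-3281883, 145)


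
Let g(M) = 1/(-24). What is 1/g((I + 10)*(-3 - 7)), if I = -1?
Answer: -24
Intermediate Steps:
g(M) = -1/24
1/g((I + 10)*(-3 - 7)) = 1/(-1/24) = -24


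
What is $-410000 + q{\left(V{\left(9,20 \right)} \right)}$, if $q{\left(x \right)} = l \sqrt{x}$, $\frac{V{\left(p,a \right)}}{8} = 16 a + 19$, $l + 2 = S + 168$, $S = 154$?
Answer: $-410000 + 640 \sqrt{678} \approx -3.9334 \cdot 10^{5}$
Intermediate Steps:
$l = 320$ ($l = -2 + \left(154 + 168\right) = -2 + 322 = 320$)
$V{\left(p,a \right)} = 152 + 128 a$ ($V{\left(p,a \right)} = 8 \left(16 a + 19\right) = 8 \left(19 + 16 a\right) = 152 + 128 a$)
$q{\left(x \right)} = 320 \sqrt{x}$
$-410000 + q{\left(V{\left(9,20 \right)} \right)} = -410000 + 320 \sqrt{152 + 128 \cdot 20} = -410000 + 320 \sqrt{152 + 2560} = -410000 + 320 \sqrt{2712} = -410000 + 320 \cdot 2 \sqrt{678} = -410000 + 640 \sqrt{678}$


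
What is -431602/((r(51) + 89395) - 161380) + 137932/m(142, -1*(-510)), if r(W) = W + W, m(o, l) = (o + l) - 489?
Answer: 61259614/71883 ≈ 852.21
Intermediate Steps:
m(o, l) = -489 + l + o (m(o, l) = (l + o) - 489 = -489 + l + o)
r(W) = 2*W
-431602/((r(51) + 89395) - 161380) + 137932/m(142, -1*(-510)) = -431602/((2*51 + 89395) - 161380) + 137932/(-489 - 1*(-510) + 142) = -431602/((102 + 89395) - 161380) + 137932/(-489 + 510 + 142) = -431602/(89497 - 161380) + 137932/163 = -431602/(-71883) + 137932*(1/163) = -431602*(-1/71883) + 137932/163 = 431602/71883 + 137932/163 = 61259614/71883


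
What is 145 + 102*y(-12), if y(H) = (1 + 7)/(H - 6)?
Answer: 299/3 ≈ 99.667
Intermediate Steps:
y(H) = 8/(-6 + H)
145 + 102*y(-12) = 145 + 102*(8/(-6 - 12)) = 145 + 102*(8/(-18)) = 145 + 102*(8*(-1/18)) = 145 + 102*(-4/9) = 145 - 136/3 = 299/3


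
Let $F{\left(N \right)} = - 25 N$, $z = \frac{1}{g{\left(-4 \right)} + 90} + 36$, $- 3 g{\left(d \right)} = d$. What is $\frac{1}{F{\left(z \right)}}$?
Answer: $- \frac{274}{246675} \approx -0.0011108$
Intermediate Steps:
$g{\left(d \right)} = - \frac{d}{3}$
$z = \frac{9867}{274}$ ($z = \frac{1}{\left(- \frac{1}{3}\right) \left(-4\right) + 90} + 36 = \frac{1}{\frac{4}{3} + 90} + 36 = \frac{1}{\frac{274}{3}} + 36 = \frac{3}{274} + 36 = \frac{9867}{274} \approx 36.011$)
$\frac{1}{F{\left(z \right)}} = \frac{1}{\left(-25\right) \frac{9867}{274}} = \frac{1}{- \frac{246675}{274}} = - \frac{274}{246675}$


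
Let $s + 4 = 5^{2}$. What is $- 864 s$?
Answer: $-18144$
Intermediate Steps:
$s = 21$ ($s = -4 + 5^{2} = -4 + 25 = 21$)
$- 864 s = \left(-864\right) 21 = -18144$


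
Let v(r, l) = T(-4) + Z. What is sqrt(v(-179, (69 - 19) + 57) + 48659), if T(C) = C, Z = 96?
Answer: sqrt(48751) ≈ 220.80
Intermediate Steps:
v(r, l) = 92 (v(r, l) = -4 + 96 = 92)
sqrt(v(-179, (69 - 19) + 57) + 48659) = sqrt(92 + 48659) = sqrt(48751)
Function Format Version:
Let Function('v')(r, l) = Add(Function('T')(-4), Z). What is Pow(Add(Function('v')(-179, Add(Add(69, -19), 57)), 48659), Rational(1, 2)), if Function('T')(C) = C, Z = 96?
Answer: Pow(48751, Rational(1, 2)) ≈ 220.80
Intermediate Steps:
Function('v')(r, l) = 92 (Function('v')(r, l) = Add(-4, 96) = 92)
Pow(Add(Function('v')(-179, Add(Add(69, -19), 57)), 48659), Rational(1, 2)) = Pow(Add(92, 48659), Rational(1, 2)) = Pow(48751, Rational(1, 2))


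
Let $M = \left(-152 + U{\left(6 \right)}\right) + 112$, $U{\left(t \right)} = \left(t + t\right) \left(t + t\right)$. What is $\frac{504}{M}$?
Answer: $\frac{63}{13} \approx 4.8462$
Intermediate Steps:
$U{\left(t \right)} = 4 t^{2}$ ($U{\left(t \right)} = 2 t 2 t = 4 t^{2}$)
$M = 104$ ($M = \left(-152 + 4 \cdot 6^{2}\right) + 112 = \left(-152 + 4 \cdot 36\right) + 112 = \left(-152 + 144\right) + 112 = -8 + 112 = 104$)
$\frac{504}{M} = \frac{504}{104} = 504 \cdot \frac{1}{104} = \frac{63}{13}$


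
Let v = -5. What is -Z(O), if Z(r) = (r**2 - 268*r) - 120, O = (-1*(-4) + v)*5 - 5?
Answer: -2660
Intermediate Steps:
O = -10 (O = (-1*(-4) - 5)*5 - 5 = (4 - 5)*5 - 5 = -1*5 - 5 = -5 - 5 = -10)
Z(r) = -120 + r**2 - 268*r
-Z(O) = -(-120 + (-10)**2 - 268*(-10)) = -(-120 + 100 + 2680) = -1*2660 = -2660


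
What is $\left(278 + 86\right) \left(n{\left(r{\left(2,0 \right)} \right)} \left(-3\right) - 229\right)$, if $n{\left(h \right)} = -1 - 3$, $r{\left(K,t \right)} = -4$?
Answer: $-78988$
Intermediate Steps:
$n{\left(h \right)} = -4$ ($n{\left(h \right)} = -1 - 3 = -4$)
$\left(278 + 86\right) \left(n{\left(r{\left(2,0 \right)} \right)} \left(-3\right) - 229\right) = \left(278 + 86\right) \left(\left(-4\right) \left(-3\right) - 229\right) = 364 \left(12 - 229\right) = 364 \left(-217\right) = -78988$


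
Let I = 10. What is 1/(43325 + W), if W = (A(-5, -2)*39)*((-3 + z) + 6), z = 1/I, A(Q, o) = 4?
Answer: 5/219043 ≈ 2.2827e-5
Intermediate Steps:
z = ⅒ (z = 1/10 = ⅒ ≈ 0.10000)
W = 2418/5 (W = (4*39)*((-3 + ⅒) + 6) = 156*(-29/10 + 6) = 156*(31/10) = 2418/5 ≈ 483.60)
1/(43325 + W) = 1/(43325 + 2418/5) = 1/(219043/5) = 5/219043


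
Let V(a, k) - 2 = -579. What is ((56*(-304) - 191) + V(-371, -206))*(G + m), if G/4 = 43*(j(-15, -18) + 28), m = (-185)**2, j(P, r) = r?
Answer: -639533440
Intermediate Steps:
m = 34225
V(a, k) = -577 (V(a, k) = 2 - 579 = -577)
G = 1720 (G = 4*(43*(-18 + 28)) = 4*(43*10) = 4*430 = 1720)
((56*(-304) - 191) + V(-371, -206))*(G + m) = ((56*(-304) - 191) - 577)*(1720 + 34225) = ((-17024 - 191) - 577)*35945 = (-17215 - 577)*35945 = -17792*35945 = -639533440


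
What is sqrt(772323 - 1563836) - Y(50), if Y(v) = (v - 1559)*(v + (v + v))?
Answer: 226350 + I*sqrt(791513) ≈ 2.2635e+5 + 889.67*I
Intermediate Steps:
Y(v) = 3*v*(-1559 + v) (Y(v) = (-1559 + v)*(v + 2*v) = (-1559 + v)*(3*v) = 3*v*(-1559 + v))
sqrt(772323 - 1563836) - Y(50) = sqrt(772323 - 1563836) - 3*50*(-1559 + 50) = sqrt(-791513) - 3*50*(-1509) = I*sqrt(791513) - 1*(-226350) = I*sqrt(791513) + 226350 = 226350 + I*sqrt(791513)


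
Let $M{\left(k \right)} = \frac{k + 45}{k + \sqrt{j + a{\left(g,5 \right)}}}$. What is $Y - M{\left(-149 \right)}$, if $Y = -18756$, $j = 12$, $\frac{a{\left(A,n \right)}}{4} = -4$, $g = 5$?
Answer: $- \frac{416492476}{22205} - \frac{208 i}{22205} \approx -18757.0 - 0.0093673 i$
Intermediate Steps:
$a{\left(A,n \right)} = -16$ ($a{\left(A,n \right)} = 4 \left(-4\right) = -16$)
$M{\left(k \right)} = \frac{45 + k}{k + 2 i}$ ($M{\left(k \right)} = \frac{k + 45}{k + \sqrt{12 - 16}} = \frac{45 + k}{k + \sqrt{-4}} = \frac{45 + k}{k + 2 i}$)
$Y - M{\left(-149 \right)} = -18756 - \frac{45 - 149}{-149 + 2 i} = -18756 - \frac{-149 - 2 i}{22205} \left(-104\right) = -18756 - - \frac{104 \left(-149 - 2 i\right)}{22205} = -18756 + \frac{104 \left(-149 - 2 i\right)}{22205}$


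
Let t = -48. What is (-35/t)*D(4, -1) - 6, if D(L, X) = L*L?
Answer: 17/3 ≈ 5.6667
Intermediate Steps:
D(L, X) = L²
(-35/t)*D(4, -1) - 6 = -35/(-48)*4² - 6 = -35*(-1/48)*16 - 6 = (35/48)*16 - 6 = 35/3 - 6 = 17/3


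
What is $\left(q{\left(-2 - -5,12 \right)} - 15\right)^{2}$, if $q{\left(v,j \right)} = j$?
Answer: $9$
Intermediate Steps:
$\left(q{\left(-2 - -5,12 \right)} - 15\right)^{2} = \left(12 - 15\right)^{2} = \left(-3\right)^{2} = 9$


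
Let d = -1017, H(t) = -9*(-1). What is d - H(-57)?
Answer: -1026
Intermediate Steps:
H(t) = 9
d - H(-57) = -1017 - 1*9 = -1017 - 9 = -1026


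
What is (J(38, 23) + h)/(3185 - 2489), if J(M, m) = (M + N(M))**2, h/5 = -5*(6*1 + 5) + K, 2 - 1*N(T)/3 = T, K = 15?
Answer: 1175/174 ≈ 6.7529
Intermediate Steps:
N(T) = 6 - 3*T
h = -200 (h = 5*(-5*(6*1 + 5) + 15) = 5*(-5*(6 + 5) + 15) = 5*(-5*11 + 15) = 5*(-55 + 15) = 5*(-40) = -200)
J(M, m) = (6 - 2*M)**2 (J(M, m) = (M + (6 - 3*M))**2 = (6 - 2*M)**2)
(J(38, 23) + h)/(3185 - 2489) = (4*(-3 + 38)**2 - 200)/(3185 - 2489) = (4*35**2 - 200)/696 = (4*1225 - 200)*(1/696) = (4900 - 200)*(1/696) = 4700*(1/696) = 1175/174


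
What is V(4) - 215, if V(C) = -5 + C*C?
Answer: -204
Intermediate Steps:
V(C) = -5 + C²
V(4) - 215 = (-5 + 4²) - 215 = (-5 + 16) - 215 = 11 - 215 = -204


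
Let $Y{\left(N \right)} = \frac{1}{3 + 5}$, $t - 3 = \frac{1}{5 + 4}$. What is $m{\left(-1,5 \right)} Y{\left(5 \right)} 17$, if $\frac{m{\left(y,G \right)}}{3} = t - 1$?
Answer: $\frac{323}{24} \approx 13.458$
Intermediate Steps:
$t = \frac{28}{9}$ ($t = 3 + \frac{1}{5 + 4} = 3 + \frac{1}{9} = \frac{28}{9} \approx 3.1111$)
$m{\left(y,G \right)} = \frac{19}{3}$ ($m{\left(y,G \right)} = 3 \left(\frac{28}{9} - 1\right) = 3 \cdot \frac{19}{9} = \frac{19}{3}$)
$Y{\left(N \right)} = \frac{1}{8}$
$m{\left(-1,5 \right)} Y{\left(5 \right)} 17 = \frac{19}{3} \cdot \frac{1}{8} \cdot 17 = \frac{19}{24} \cdot 17 = \frac{323}{24}$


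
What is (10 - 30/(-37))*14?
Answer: 5600/37 ≈ 151.35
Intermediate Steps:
(10 - 30/(-37))*14 = (10 - 30*(-1/37))*14 = (10 + 30/37)*14 = (400/37)*14 = 5600/37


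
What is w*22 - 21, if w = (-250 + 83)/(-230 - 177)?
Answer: -443/37 ≈ -11.973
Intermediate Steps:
w = 167/407 (w = -167/(-407) = -167*(-1/407) = 167/407 ≈ 0.41032)
w*22 - 21 = (167/407)*22 - 21 = 334/37 - 21 = -443/37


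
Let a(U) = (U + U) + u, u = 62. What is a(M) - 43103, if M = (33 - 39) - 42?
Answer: -43137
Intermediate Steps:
M = -48 (M = -6 - 42 = -48)
a(U) = 62 + 2*U (a(U) = (U + U) + 62 = 2*U + 62 = 62 + 2*U)
a(M) - 43103 = (62 + 2*(-48)) - 43103 = (62 - 96) - 43103 = -34 - 43103 = -43137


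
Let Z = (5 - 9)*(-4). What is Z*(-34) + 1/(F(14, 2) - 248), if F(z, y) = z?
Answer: -127297/234 ≈ -544.00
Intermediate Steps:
Z = 16 (Z = -4*(-4) = 16)
Z*(-34) + 1/(F(14, 2) - 248) = 16*(-34) + 1/(14 - 248) = -544 + 1/(-234) = -544 - 1/234 = -127297/234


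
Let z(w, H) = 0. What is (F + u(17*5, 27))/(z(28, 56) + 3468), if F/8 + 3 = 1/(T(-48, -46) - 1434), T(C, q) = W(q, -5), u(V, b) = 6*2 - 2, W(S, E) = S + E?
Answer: -10399/2574990 ≈ -0.0040385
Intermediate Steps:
W(S, E) = E + S
u(V, b) = 10 (u(V, b) = 12 - 2 = 10)
T(C, q) = -5 + q
F = -35648/1485 (F = -24 + 8/((-5 - 46) - 1434) = -24 + 8/(-51 - 1434) = -24 + 8/(-1485) = -24 + 8*(-1/1485) = -24 - 8/1485 = -35648/1485 ≈ -24.005)
(F + u(17*5, 27))/(z(28, 56) + 3468) = (-35648/1485 + 10)/(0 + 3468) = -20798/1485/3468 = -20798/1485*1/3468 = -10399/2574990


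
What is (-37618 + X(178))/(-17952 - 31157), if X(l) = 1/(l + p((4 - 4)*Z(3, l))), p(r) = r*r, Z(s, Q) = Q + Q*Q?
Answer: 6696003/8741402 ≈ 0.76601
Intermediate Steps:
Z(s, Q) = Q + Q²
p(r) = r²
X(l) = 1/l (X(l) = 1/(l + ((4 - 4)*(l*(1 + l)))²) = 1/(l + (0*(l*(1 + l)))²) = 1/(l + 0²) = 1/(l + 0) = 1/l)
(-37618 + X(178))/(-17952 - 31157) = (-37618 + 1/178)/(-17952 - 31157) = (-37618 + 1/178)/(-49109) = -6696003/178*(-1/49109) = 6696003/8741402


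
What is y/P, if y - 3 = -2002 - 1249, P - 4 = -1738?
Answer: 1624/867 ≈ 1.8731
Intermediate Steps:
P = -1734 (P = 4 - 1738 = -1734)
y = -3248 (y = 3 + (-2002 - 1249) = 3 - 3251 = -3248)
y/P = -3248/(-1734) = -3248*(-1/1734) = 1624/867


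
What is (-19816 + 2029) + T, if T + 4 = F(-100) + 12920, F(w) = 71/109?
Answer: -530868/109 ≈ -4870.4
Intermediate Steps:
F(w) = 71/109 (F(w) = 71*(1/109) = 71/109)
T = 1407915/109 (T = -4 + (71/109 + 12920) = -4 + 1408351/109 = 1407915/109 ≈ 12917.)
(-19816 + 2029) + T = (-19816 + 2029) + 1407915/109 = -17787 + 1407915/109 = -530868/109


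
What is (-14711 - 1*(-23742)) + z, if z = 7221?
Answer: 16252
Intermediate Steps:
(-14711 - 1*(-23742)) + z = (-14711 - 1*(-23742)) + 7221 = (-14711 + 23742) + 7221 = 9031 + 7221 = 16252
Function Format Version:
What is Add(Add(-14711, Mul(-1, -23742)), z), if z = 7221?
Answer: 16252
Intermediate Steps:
Add(Add(-14711, Mul(-1, -23742)), z) = Add(Add(-14711, Mul(-1, -23742)), 7221) = Add(Add(-14711, 23742), 7221) = Add(9031, 7221) = 16252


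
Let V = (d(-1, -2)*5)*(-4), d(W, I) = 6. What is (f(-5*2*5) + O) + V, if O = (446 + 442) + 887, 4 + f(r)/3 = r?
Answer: 1493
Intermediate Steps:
f(r) = -12 + 3*r
O = 1775 (O = 888 + 887 = 1775)
V = -120 (V = (6*5)*(-4) = 30*(-4) = -120)
(f(-5*2*5) + O) + V = ((-12 + 3*(-5*2*5)) + 1775) - 120 = ((-12 + 3*(-10*5)) + 1775) - 120 = ((-12 + 3*(-50)) + 1775) - 120 = ((-12 - 150) + 1775) - 120 = (-162 + 1775) - 120 = 1613 - 120 = 1493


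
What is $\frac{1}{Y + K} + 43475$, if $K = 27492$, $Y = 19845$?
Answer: $\frac{2057976076}{47337} \approx 43475.0$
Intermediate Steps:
$\frac{1}{Y + K} + 43475 = \frac{1}{19845 + 27492} + 43475 = \frac{1}{47337} + 43475 = \frac{2057976076}{47337}$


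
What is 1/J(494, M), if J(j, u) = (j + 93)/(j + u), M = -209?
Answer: 285/587 ≈ 0.48552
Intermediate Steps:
J(j, u) = (93 + j)/(j + u)
1/J(494, M) = 1/((93 + 494)/(494 - 209)) = 1/(587/285) = 285/587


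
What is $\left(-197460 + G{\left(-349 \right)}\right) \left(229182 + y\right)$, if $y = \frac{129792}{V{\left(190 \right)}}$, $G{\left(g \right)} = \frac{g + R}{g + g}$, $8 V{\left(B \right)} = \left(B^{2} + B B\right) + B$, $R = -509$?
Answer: $- \frac{190562247989099346}{4210685} \approx -4.5257 \cdot 10^{10}$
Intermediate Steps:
$V{\left(B \right)} = \frac{B^{2}}{4} + \frac{B}{8}$ ($V{\left(B \right)} = \frac{\left(B^{2} + B B\right) + B}{8} = \frac{\left(B^{2} + B^{2}\right) + B}{8} = \frac{2 B^{2} + B}{8} = \frac{B + 2 B^{2}}{8} = \frac{B^{2}}{4} + \frac{B}{8}$)
$G{\left(g \right)} = \frac{-509 + g}{2 g}$ ($G{\left(g \right)} = \frac{g - 509}{g + g} = \frac{-509 + g}{2 g}$)
$y = \frac{173056}{12065}$ ($y = \frac{129792}{\frac{1}{8} \cdot 190 \left(1 + 2 \cdot 190\right)} = \frac{129792}{\frac{1}{8} \cdot 190 \left(1 + 380\right)} = \frac{129792}{\frac{1}{8} \cdot 190 \cdot 381} = \frac{129792}{\frac{36195}{4}} = 129792 \cdot \frac{4}{36195} = \frac{173056}{12065} \approx 14.344$)
$\left(-197460 + G{\left(-349 \right)}\right) \left(229182 + y\right) = \left(-197460 + \frac{-509 - 349}{2 \left(-349\right)}\right) \left(229182 + \frac{173056}{12065}\right) = \left(-197460 + \frac{1}{2} \left(- \frac{1}{349}\right) \left(-858\right)\right) \frac{2765253886}{12065} = \left(-197460 + \frac{429}{349}\right) \frac{2765253886}{12065} = \left(- \frac{68913111}{349}\right) \frac{2765253886}{12065} = - \frac{190562247989099346}{4210685}$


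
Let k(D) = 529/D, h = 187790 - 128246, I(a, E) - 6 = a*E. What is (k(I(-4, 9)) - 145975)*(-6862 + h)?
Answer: -115367758639/15 ≈ -7.6912e+9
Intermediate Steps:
I(a, E) = 6 + E*a (I(a, E) = 6 + a*E = 6 + E*a)
h = 59544
(k(I(-4, 9)) - 145975)*(-6862 + h) = (529/(6 + 9*(-4)) - 145975)*(-6862 + 59544) = (529/(6 - 36) - 145975)*52682 = (529/(-30) - 145975)*52682 = (529*(-1/30) - 145975)*52682 = (-529/30 - 145975)*52682 = -4379779/30*52682 = -115367758639/15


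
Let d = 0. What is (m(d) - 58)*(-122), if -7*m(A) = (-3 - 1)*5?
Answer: 47092/7 ≈ 6727.4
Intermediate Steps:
m(A) = 20/7 (m(A) = -(-3 - 1)*5/7 = -(-4)*5/7 = -⅐*(-20) = 20/7)
(m(d) - 58)*(-122) = (20/7 - 58)*(-122) = -386/7*(-122) = 47092/7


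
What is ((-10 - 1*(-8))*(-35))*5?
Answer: 350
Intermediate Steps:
((-10 - 1*(-8))*(-35))*5 = ((-10 + 8)*(-35))*5 = -2*(-35)*5 = 70*5 = 350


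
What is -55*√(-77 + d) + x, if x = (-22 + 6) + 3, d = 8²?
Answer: -13 - 55*I*√13 ≈ -13.0 - 198.31*I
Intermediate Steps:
d = 64
x = -13 (x = -16 + 3 = -13)
-55*√(-77 + d) + x = -55*√(-77 + 64) - 13 = -55*I*√13 - 13 = -13 - 55*I*√13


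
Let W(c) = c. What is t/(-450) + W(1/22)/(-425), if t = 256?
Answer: -47881/84150 ≈ -0.56900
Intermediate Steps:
t/(-450) + W(1/22)/(-425) = 256/(-450) + 1/(22*(-425)) = 256*(-1/450) + (1/22)*(-1/425) = -128/225 - 1/9350 = -47881/84150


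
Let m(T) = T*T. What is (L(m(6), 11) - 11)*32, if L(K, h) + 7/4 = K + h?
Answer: 1096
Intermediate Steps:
m(T) = T**2
L(K, h) = -7/4 + K + h (L(K, h) = -7/4 + (K + h) = -7/4 + K + h)
(L(m(6), 11) - 11)*32 = ((-7/4 + 6**2 + 11) - 11)*32 = ((-7/4 + 36 + 11) - 11)*32 = (181/4 - 11)*32 = (137/4)*32 = 1096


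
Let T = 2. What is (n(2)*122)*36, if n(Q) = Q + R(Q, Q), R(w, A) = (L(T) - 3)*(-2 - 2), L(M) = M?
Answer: 26352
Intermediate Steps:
R(w, A) = 4 (R(w, A) = (2 - 3)*(-2 - 2) = -1*(-4) = 4)
n(Q) = 4 + Q (n(Q) = Q + 4 = 4 + Q)
(n(2)*122)*36 = ((4 + 2)*122)*36 = (6*122)*36 = 732*36 = 26352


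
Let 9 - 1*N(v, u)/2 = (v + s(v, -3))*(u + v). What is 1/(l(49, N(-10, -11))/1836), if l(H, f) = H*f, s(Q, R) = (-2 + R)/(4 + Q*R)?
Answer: -1156/12593 ≈ -0.091797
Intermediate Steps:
s(Q, R) = (-2 + R)/(4 + Q*R)
N(v, u) = 18 - 2*(u + v)*(v - 5/(4 - 3*v)) (N(v, u) = 18 - 2*(v + (-2 - 3)/(4 + v*(-3)))*(u + v) = 18 - 2*(v - 5/(4 - 3*v))*(u + v) = 18 - 2*(u + v)*(v - 5/(4 - 3*v)))
1/(l(49, N(-10, -11))/1836) = 1/((49*(2*(5*(-11) + 5*(-10) + (4 - 3*(-10))*(9 - 1*(-10)² - 1*(-11)*(-10)))/(4 - 3*(-10))))/1836) = 1/((49*(2*(-55 - 50 + (4 + 30)*(9 - 1*100 - 110))/(4 + 30)))*(1/1836)) = 1/((49*(2*(-55 - 50 + 34*(9 - 100 - 110))/34))*(1/1836)) = 1/((49*(2*(1/34)*(-55 - 50 + 34*(-201))))*(1/1836)) = 1/((49*(2*(1/34)*(-55 - 50 - 6834)))*(1/1836)) = 1/((49*(2*(1/34)*(-6939)))*(1/1836)) = 1/((49*(-6939/17))*(1/1836)) = 1/(-340011/17*1/1836) = 1/(-12593/1156) = -1156/12593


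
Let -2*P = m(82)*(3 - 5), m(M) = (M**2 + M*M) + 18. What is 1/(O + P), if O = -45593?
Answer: -1/32127 ≈ -3.1126e-5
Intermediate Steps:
m(M) = 18 + 2*M**2 (m(M) = (M**2 + M**2) + 18 = 2*M**2 + 18 = 18 + 2*M**2)
P = 13466 (P = -(18 + 2*82**2)*(3 - 5)/2 = -(18 + 2*6724)*(-2)/2 = -(18 + 13448)*(-2)/2 = -6733*(-2) = -1/2*(-26932) = 13466)
1/(O + P) = 1/(-45593 + 13466) = 1/(-32127) = -1/32127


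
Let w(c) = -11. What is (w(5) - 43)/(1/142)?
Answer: -7668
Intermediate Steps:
(w(5) - 43)/(1/142) = (-11 - 43)/(1/142) = -54/(1/142) = 142*(-54) = -7668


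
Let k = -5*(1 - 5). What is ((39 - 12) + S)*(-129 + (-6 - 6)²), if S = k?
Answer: 705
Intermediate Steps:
k = 20 (k = -5*(-4) = 20)
S = 20
((39 - 12) + S)*(-129 + (-6 - 6)²) = ((39 - 12) + 20)*(-129 + (-6 - 6)²) = (27 + 20)*(-129 + (-12)²) = 47*(-129 + 144) = 47*15 = 705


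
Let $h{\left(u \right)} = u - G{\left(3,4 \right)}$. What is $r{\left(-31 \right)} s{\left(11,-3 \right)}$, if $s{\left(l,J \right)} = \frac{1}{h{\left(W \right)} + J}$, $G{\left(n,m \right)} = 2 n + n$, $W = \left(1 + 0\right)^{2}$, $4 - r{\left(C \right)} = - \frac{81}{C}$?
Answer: $- \frac{43}{341} \approx -0.1261$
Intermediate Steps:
$r{\left(C \right)} = 4 + \frac{81}{C}$ ($r{\left(C \right)} = 4 - - \frac{81}{C} = 4 + \frac{81}{C}$)
$W = 1$ ($W = 1^{2} = 1$)
$G{\left(n,m \right)} = 3 n$
$h{\left(u \right)} = -9 + u$ ($h{\left(u \right)} = u - 3 \cdot 3 = u - 9 = -9 + u$)
$s{\left(l,J \right)} = \frac{1}{-8 + J}$ ($s{\left(l,J \right)} = \frac{1}{\left(-9 + 1\right) + J} = \frac{1}{-8 + J}$)
$r{\left(-31 \right)} s{\left(11,-3 \right)} = \frac{4 + \frac{81}{-31}}{-8 - 3} = \frac{4 + 81 \left(- \frac{1}{31}\right)}{-11} = \left(4 - \frac{81}{31}\right) \left(- \frac{1}{11}\right) = \frac{43}{31} \left(- \frac{1}{11}\right) = - \frac{43}{341}$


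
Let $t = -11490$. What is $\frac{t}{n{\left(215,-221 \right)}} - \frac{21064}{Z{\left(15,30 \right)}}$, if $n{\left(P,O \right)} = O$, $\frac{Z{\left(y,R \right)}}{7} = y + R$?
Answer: $- \frac{1035794}{69615} \approx -14.879$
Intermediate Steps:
$Z{\left(y,R \right)} = 7 R + 7 y$ ($Z{\left(y,R \right)} = 7 \left(y + R\right) = 7 \left(R + y\right) = 7 R + 7 y$)
$\frac{t}{n{\left(215,-221 \right)}} - \frac{21064}{Z{\left(15,30 \right)}} = - \frac{11490}{-221} - \frac{21064}{7 \cdot 30 + 7 \cdot 15} = \left(-11490\right) \left(- \frac{1}{221}\right) - \frac{21064}{210 + 105} = \frac{11490}{221} - \frac{21064}{315} = - \frac{1035794}{69615}$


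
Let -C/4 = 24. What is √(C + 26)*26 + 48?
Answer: 48 + 26*I*√70 ≈ 48.0 + 217.53*I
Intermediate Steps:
C = -96 (C = -4*24 = -96)
√(C + 26)*26 + 48 = √(-96 + 26)*26 + 48 = √(-70)*26 + 48 = (I*√70)*26 + 48 = 26*I*√70 + 48 = 48 + 26*I*√70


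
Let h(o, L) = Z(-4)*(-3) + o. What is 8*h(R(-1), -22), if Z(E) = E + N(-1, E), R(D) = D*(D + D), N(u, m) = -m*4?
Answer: -272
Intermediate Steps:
N(u, m) = -4*m
R(D) = 2*D² (R(D) = D*(2*D) = 2*D²)
Z(E) = -3*E (Z(E) = E - 4*E = -3*E)
h(o, L) = -36 + o (h(o, L) = -3*(-4)*(-3) + o = 12*(-3) + o = -36 + o)
8*h(R(-1), -22) = 8*(-36 + 2*(-1)²) = 8*(-36 + 2*1) = 8*(-36 + 2) = 8*(-34) = -272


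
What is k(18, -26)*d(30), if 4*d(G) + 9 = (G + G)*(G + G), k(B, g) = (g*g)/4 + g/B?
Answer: 150423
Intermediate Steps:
k(B, g) = g**2/4 + g/B (k(B, g) = g**2*(1/4) + g/B = g**2/4 + g/B)
d(G) = -9/4 + G**2 (d(G) = -9/4 + ((G + G)*(G + G))/4 = -9/4 + ((2*G)*(2*G))/4 = -9/4 + (4*G**2)/4 = -9/4 + G**2)
k(18, -26)*d(30) = ((1/4)*(-26)**2 - 26/18)*(-9/4 + 30**2) = ((1/4)*676 - 26*1/18)*(-9/4 + 900) = (169 - 13/9)*(3591/4) = (1508/9)*(3591/4) = 150423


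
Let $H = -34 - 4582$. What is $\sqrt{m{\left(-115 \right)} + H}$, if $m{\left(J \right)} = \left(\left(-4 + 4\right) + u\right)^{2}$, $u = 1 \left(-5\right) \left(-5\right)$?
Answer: $i \sqrt{3991} \approx 63.174 i$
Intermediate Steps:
$u = 25$ ($u = \left(-5\right) \left(-5\right) = 25$)
$m{\left(J \right)} = 625$ ($m{\left(J \right)} = \left(\left(-4 + 4\right) + 25\right)^{2} = \left(0 + 25\right)^{2} = 25^{2} = 625$)
$H = -4616$ ($H = -34 - 4582 = -4616$)
$\sqrt{m{\left(-115 \right)} + H} = \sqrt{625 - 4616} = \sqrt{-3991} = i \sqrt{3991}$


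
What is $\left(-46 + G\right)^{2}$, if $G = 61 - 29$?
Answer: $196$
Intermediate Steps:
$G = 32$
$\left(-46 + G\right)^{2} = \left(-46 + 32\right)^{2} = \left(-14\right)^{2} = 196$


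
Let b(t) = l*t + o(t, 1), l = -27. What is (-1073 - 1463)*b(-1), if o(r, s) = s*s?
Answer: -71008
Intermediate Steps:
o(r, s) = s²
b(t) = 1 - 27*t (b(t) = -27*t + 1² = -27*t + 1 = 1 - 27*t)
(-1073 - 1463)*b(-1) = (-1073 - 1463)*(1 - 27*(-1)) = -2536*(1 + 27) = -2536*28 = -71008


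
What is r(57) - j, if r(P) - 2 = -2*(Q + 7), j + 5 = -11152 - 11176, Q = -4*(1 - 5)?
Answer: 22289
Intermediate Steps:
Q = 16 (Q = -4*(-4) = 16)
j = -22333 (j = -5 + (-11152 - 11176) = -5 - 22328 = -22333)
r(P) = -44 (r(P) = 2 - 2*(16 + 7) = 2 - 2*23 = 2 - 46 = -44)
r(57) - j = -44 - 1*(-22333) = -44 + 22333 = 22289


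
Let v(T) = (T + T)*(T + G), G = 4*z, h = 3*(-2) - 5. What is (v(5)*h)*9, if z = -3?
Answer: 6930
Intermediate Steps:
h = -11 (h = -6 - 5 = -11)
G = -12 (G = 4*(-3) = -12)
v(T) = 2*T*(-12 + T) (v(T) = (T + T)*(T - 12) = (2*T)*(-12 + T) = 2*T*(-12 + T))
(v(5)*h)*9 = ((2*5*(-12 + 5))*(-11))*9 = ((2*5*(-7))*(-11))*9 = -70*(-11)*9 = 770*9 = 6930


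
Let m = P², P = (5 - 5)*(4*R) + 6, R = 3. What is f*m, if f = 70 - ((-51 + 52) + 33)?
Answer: 1296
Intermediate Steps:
P = 6 (P = (5 - 5)*(4*3) + 6 = 0*12 + 6 = 0 + 6 = 6)
m = 36 (m = 6² = 36)
f = 36 (f = 70 - (1 + 33) = 70 - 1*34 = 70 - 34 = 36)
f*m = 36*36 = 1296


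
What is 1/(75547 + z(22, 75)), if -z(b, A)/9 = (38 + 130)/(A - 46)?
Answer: 29/2189351 ≈ 1.3246e-5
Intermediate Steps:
z(b, A) = -1512/(-46 + A) (z(b, A) = -9*(38 + 130)/(A - 46) = -1512/(-46 + A))
1/(75547 + z(22, 75)) = 1/(75547 - 1512/(-46 + 75)) = 1/(75547 - 1512/29) = 1/(2189351/29) = 29/2189351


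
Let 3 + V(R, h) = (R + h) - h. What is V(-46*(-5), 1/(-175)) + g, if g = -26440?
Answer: -26213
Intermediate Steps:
V(R, h) = -3 + R (V(R, h) = -3 + ((R + h) - h) = -3 + R)
V(-46*(-5), 1/(-175)) + g = (-3 - 46*(-5)) - 26440 = (-3 + 230) - 26440 = 227 - 26440 = -26213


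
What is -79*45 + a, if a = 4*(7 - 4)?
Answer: -3543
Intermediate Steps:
a = 12 (a = 4*3 = 12)
-79*45 + a = -79*45 + 12 = -3555 + 12 = -3543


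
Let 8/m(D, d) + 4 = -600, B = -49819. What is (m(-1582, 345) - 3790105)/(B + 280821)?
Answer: -572305857/34881302 ≈ -16.407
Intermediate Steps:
m(D, d) = -2/151 (m(D, d) = 8/(-4 - 600) = 8/(-604) = 8*(-1/604) = -2/151)
(m(-1582, 345) - 3790105)/(B + 280821) = (-2/151 - 3790105)/(-49819 + 280821) = -572305857/151/231002 = -572305857/151*1/231002 = -572305857/34881302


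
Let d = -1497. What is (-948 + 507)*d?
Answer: 660177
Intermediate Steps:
(-948 + 507)*d = (-948 + 507)*(-1497) = -441*(-1497) = 660177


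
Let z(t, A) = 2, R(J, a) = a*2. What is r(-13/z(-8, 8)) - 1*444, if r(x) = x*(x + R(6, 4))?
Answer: -1815/4 ≈ -453.75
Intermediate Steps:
R(J, a) = 2*a
r(x) = x*(8 + x) (r(x) = x*(x + 2*4) = x*(x + 8) = x*(8 + x))
r(-13/z(-8, 8)) - 1*444 = (-13/2)*(8 - 13/2) - 1*444 = (-13*1/2)*(8 - 13*1/2) - 444 = -13*(8 - 13/2)/2 - 444 = -13/2*3/2 - 444 = -39/4 - 444 = -1815/4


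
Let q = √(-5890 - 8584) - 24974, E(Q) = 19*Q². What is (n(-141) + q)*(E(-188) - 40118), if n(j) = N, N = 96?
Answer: -15708417004 + 631418*I*√14474 ≈ -1.5708e+10 + 7.5965e+7*I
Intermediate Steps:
n(j) = 96
q = -24974 + I*√14474 (q = √(-14474) - 24974 = I*√14474 - 24974 = -24974 + I*√14474 ≈ -24974.0 + 120.31*I)
(n(-141) + q)*(E(-188) - 40118) = (96 + (-24974 + I*√14474))*(19*(-188)² - 40118) = (-24878 + I*√14474)*(19*35344 - 40118) = (-24878 + I*√14474)*(671536 - 40118) = (-24878 + I*√14474)*631418 = -15708417004 + 631418*I*√14474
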